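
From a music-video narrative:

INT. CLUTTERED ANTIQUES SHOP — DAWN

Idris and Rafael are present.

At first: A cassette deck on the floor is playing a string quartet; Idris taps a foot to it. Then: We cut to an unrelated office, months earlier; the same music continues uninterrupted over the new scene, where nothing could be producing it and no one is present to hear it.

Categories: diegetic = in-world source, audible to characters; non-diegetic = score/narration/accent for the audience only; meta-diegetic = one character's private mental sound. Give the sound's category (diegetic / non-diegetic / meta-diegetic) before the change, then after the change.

Before the change: a cassette deck is a real in-scene source and Idris reacts to it → diegetic.
After the change: there is no longer any in-world source and no one can hear it — it has become underscore → non-diegetic.

diegetic, non-diegetic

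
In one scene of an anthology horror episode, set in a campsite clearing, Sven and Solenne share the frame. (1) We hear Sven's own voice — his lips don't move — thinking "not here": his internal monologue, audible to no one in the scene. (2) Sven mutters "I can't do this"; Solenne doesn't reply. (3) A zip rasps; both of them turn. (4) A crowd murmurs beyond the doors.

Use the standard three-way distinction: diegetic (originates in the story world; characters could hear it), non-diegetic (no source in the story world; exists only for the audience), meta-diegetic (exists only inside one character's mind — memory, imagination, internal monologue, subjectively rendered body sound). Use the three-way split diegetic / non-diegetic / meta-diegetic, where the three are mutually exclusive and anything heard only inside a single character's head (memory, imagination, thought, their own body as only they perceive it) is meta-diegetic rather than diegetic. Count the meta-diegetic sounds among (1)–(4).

1

(1) is meta-diegetic: it's Sven's unspoken thought, heard only by the audience via his subjectivity.
(2) Sven is a character speaking aloud in the scene → diegetic.
(3) is diegetic: an in-world source (a zip); characters could hear it.
(4) is diegetic: ambient/room sound belonging to the story's physical space.
So 1 of the 4 is meta-diegetic: (1).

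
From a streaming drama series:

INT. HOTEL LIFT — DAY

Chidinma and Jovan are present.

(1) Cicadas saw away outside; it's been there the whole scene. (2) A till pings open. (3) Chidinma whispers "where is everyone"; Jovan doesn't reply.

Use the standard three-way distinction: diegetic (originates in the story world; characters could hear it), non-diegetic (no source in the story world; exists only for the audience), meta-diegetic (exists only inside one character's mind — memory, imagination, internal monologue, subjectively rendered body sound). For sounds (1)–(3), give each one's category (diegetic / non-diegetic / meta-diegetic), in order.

diegetic, diegetic, diegetic

(1) it's the actual ambient sound of the location → diegetic.
(2) a till is a real object/event in the scene's world → diegetic.
Sound (3): on-screen dialogue — Chidinma speaks and Jovan is there to hear, so diegetic.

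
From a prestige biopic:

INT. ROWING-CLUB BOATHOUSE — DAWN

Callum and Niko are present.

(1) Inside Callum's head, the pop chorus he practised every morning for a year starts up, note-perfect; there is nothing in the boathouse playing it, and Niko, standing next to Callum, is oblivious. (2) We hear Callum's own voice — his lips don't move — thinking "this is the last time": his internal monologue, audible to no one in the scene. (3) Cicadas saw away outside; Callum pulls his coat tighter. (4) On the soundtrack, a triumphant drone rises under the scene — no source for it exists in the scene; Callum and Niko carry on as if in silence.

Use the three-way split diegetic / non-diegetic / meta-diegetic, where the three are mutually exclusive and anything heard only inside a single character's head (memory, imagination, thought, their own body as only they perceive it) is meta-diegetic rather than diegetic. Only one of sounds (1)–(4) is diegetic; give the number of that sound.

Sound (1): remembered music, private to Callum — Niko is oblivious because it isn't in the room, so meta-diegetic.
(2) internal monologue — inside Callum's mind, not spoken into the scene → meta-diegetic.
(3) ambient/room sound belonging to the story's physical space → diegetic.
(4) is non-diegetic: nothing in the boathouse produces it and the characters don't hear it — pure soundtrack.
Only (3) is diegetic.

3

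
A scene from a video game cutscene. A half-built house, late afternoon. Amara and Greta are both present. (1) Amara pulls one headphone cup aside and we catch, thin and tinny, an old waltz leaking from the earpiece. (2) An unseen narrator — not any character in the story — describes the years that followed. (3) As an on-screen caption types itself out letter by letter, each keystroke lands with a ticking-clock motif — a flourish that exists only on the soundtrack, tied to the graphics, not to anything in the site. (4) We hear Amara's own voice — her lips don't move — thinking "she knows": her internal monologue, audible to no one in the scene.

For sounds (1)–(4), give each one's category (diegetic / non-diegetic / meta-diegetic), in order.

Sound (1): the earpiece is a real device on Amara's head — source music, so diegetic.
(2) is non-diegetic: the narrator exists outside the story world, addressing only the audience.
(3) it accompanies on-screen graphics, not anything inside the story world → non-diegetic.
Sound (4): it's Amara's unspoken thought, heard only by the audience via her subjectivity, so meta-diegetic.

diegetic, non-diegetic, non-diegetic, meta-diegetic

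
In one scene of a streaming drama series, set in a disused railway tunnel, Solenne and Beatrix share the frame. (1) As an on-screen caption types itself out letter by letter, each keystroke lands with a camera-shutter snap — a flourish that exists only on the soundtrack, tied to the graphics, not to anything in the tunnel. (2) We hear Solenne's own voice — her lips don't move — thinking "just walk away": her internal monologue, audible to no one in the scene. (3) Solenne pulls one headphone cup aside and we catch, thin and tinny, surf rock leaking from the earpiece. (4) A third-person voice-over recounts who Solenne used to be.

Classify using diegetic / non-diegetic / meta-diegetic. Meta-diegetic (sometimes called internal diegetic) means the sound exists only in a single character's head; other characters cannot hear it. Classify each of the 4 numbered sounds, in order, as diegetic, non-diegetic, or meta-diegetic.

non-diegetic, meta-diegetic, diegetic, non-diegetic

(1) it accompanies on-screen graphics, not anything inside the story world → non-diegetic.
Sound (2): internal monologue — inside Solenne's mind, not spoken into the scene, so meta-diegetic.
(3) is diegetic: the earpiece is a real device on Solenne's head — source music.
Sound (4): the narrator exists outside the story world, addressing only the audience, so non-diegetic.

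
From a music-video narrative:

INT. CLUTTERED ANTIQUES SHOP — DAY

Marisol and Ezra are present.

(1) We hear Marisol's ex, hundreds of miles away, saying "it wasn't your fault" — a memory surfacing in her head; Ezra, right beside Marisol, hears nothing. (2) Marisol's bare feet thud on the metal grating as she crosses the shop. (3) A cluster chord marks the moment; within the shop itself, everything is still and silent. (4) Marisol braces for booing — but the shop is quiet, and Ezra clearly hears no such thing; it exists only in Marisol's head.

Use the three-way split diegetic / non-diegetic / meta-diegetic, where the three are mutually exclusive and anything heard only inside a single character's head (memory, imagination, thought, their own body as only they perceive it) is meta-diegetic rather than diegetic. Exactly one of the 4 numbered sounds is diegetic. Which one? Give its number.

2

(1) the voice is a memory playing only inside Marisol's mind; Ezra can't hear it → meta-diegetic.
Sound (2): it's the physical sound of Marisol moving in the space, so diegetic.
(3) nothing in the scene produces it; it's an accent added for the audience → non-diegetic.
(4) is meta-diegetic: subjective to Marisol: the shop is silent and Ezra hears nothing.
Only (2) is diegetic.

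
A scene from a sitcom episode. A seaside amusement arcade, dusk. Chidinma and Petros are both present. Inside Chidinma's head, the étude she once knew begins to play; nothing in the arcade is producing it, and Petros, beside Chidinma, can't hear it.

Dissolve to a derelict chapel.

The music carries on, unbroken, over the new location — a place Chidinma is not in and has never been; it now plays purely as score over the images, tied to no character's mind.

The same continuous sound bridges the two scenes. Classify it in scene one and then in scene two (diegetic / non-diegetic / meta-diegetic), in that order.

meta-diegetic, non-diegetic

Scene one: the music exists only inside Chidinma's mind; Petros can't hear it → meta-diegetic.
Scene two: it's detached from Chidinma entirely and plays over unrelated images with no in-world source — conventional underscore → non-diegetic.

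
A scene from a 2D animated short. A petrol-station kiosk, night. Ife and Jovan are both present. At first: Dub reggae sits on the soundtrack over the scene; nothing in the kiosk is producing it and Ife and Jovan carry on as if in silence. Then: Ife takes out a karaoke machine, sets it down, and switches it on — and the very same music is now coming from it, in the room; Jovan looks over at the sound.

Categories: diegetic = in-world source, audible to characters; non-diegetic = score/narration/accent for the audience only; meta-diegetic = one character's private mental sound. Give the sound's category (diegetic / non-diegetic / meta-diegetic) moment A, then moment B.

non-diegetic, diegetic

Moment A: no in-world source exists and no character can hear it — underscore → non-diegetic.
Moment B: a karaoke machine is now a real source in the story world and the characters hear it → diegetic.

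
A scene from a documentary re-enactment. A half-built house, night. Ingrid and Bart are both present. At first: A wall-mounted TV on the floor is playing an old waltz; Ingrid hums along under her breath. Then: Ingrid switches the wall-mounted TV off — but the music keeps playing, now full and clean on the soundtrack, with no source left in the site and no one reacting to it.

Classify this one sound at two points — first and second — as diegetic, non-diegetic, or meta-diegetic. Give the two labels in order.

First: a wall-mounted TV is a real in-scene source and Ingrid reacts to it → diegetic.
Second: there is no longer any in-world source and no one can hear it — it has become underscore → non-diegetic.

diegetic, non-diegetic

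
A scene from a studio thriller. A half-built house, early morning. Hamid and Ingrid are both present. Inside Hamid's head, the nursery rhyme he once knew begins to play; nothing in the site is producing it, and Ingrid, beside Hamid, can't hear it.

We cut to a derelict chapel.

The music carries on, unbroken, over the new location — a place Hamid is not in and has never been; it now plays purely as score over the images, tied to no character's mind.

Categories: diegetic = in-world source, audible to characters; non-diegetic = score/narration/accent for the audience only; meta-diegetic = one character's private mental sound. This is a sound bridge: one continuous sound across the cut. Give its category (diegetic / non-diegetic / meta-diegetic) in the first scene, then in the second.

Scene one: the music exists only inside Hamid's mind; Ingrid can't hear it → meta-diegetic.
Scene two: it's detached from Hamid entirely and plays over unrelated images with no in-world source — conventional underscore → non-diegetic.

meta-diegetic, non-diegetic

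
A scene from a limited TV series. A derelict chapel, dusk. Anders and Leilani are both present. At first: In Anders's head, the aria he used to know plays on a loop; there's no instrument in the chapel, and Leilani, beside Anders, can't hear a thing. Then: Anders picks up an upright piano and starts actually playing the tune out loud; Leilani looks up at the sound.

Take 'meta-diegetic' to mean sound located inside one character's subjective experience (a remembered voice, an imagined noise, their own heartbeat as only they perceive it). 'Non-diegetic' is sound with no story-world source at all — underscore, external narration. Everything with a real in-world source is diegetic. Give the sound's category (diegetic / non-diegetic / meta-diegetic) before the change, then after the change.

meta-diegetic, diegetic

Before the change: the tune exists only as Anders's private memory; Leilani can't hear it → meta-diegetic.
After the change: Anders is now producing it live on an upright piano, in the room, and Leilani hears it → diegetic.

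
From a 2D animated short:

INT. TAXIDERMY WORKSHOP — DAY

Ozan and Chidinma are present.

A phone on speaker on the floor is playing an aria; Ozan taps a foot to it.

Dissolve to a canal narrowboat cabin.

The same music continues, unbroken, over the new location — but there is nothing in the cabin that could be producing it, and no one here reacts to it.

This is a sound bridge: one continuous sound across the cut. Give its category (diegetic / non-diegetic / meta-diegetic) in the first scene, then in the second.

diegetic, non-diegetic

Scene one: a phone on speaker is an on-screen source and Ozan reacts to it → diegetic.
Scene two: there is no source in the cabin and no one hears it — it's now underscore → non-diegetic.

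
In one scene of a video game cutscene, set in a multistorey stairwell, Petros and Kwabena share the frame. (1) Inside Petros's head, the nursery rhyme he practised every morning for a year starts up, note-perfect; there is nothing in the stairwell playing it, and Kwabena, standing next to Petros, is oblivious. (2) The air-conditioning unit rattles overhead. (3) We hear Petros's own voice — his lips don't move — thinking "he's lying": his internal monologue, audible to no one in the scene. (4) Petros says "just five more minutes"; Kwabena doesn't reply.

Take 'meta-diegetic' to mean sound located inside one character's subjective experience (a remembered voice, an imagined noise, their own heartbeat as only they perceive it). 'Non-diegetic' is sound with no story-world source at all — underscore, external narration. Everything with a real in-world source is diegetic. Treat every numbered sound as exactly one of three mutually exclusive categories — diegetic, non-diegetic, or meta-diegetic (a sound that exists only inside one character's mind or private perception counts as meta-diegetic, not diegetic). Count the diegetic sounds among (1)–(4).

(1) is meta-diegetic: remembered music, private to Petros — Kwabena is oblivious because it isn't in the room.
(2) it's the actual ambient sound of the location → diegetic.
(3) is meta-diegetic: it's Petros's unspoken thought, heard only by the audience via his subjectivity.
Sound (4): spoken by a character present in the story world, so diegetic.
So 2 of the 4 are diegetic: (2), (4).

2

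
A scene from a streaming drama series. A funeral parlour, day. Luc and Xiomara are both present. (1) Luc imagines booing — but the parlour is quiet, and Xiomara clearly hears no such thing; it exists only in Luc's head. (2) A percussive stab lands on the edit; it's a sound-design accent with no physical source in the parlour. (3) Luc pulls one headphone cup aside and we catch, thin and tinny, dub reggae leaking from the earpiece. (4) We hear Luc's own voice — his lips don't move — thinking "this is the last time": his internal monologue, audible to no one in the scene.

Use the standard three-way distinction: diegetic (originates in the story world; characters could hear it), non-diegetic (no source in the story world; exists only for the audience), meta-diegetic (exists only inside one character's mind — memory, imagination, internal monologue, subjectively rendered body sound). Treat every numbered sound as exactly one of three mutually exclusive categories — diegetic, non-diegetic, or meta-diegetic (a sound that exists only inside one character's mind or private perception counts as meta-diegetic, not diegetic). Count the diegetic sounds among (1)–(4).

(1) is meta-diegetic: Luc alone 'hears' it — an imagined sound, not present in the space.
Sound (2): nothing in the scene produces it; it's an accent added for the audience, so non-diegetic.
(3) it's leaking from a physical pair of headphones in the scene → diegetic.
Sound (4): it's Luc's unspoken thought, heard only by the audience via his subjectivity, so meta-diegetic.
Diegetic: (3) — that's 1.

1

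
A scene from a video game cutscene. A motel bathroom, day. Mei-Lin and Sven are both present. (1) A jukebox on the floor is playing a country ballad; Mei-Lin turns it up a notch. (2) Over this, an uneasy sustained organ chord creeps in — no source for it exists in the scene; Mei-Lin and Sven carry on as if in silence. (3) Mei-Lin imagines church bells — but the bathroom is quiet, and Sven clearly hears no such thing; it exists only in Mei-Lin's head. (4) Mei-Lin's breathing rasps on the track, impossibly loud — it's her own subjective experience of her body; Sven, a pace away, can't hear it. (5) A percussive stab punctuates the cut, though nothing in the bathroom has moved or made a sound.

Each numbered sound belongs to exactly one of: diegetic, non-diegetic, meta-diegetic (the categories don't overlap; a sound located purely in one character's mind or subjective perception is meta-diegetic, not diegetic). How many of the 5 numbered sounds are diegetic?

(1) is diegetic: a jukebox is a physical source in the scene and Mei-Lin reacts to it.
(2) score with no on-screen or off-screen source; it exists for the audience alone → non-diegetic.
(3) is meta-diegetic: Mei-Lin alone 'hears' it — an imagined sound, not present in the space.
Sound (4): point-of-audition from inside Mei-Lin's body; not a sound in the room, so meta-diegetic.
(5) nothing in the scene produces it; it's an accent added for the audience → non-diegetic.
Diegetic: (1) — that's 1.

1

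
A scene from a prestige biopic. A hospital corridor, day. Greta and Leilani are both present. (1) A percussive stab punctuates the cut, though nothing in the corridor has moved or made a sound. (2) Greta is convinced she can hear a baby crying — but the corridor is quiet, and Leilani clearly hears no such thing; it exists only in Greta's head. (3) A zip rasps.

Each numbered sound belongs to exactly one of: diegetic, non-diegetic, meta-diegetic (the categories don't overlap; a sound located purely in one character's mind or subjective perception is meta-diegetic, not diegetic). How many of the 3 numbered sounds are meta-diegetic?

1

(1) an editorial stinger — it belongs to the cut, not the story world → non-diegetic.
Sound (2): Greta alone 'hears' it — an imagined sound, not present in the space, so meta-diegetic.
Sound (3): a zip is a real object/event in the scene's world, so diegetic.
So 1 of the 3 is meta-diegetic: (2).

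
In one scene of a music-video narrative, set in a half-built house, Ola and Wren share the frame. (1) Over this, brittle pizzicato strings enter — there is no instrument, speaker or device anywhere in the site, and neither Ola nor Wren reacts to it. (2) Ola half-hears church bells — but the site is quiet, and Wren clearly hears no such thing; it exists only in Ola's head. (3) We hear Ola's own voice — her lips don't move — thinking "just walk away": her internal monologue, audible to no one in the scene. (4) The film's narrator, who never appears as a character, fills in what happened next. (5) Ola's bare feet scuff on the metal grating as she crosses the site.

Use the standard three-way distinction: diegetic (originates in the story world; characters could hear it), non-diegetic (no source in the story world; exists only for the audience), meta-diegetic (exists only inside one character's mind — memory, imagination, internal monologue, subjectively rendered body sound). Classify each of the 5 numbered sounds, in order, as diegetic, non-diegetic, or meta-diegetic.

non-diegetic, meta-diegetic, meta-diegetic, non-diegetic, diegetic

(1) it has no source in the story world and no character can hear it — it's underscore → non-diegetic.
Sound (2): subjective to Ola: the site is silent and Wren hears nothing, so meta-diegetic.
(3) internal monologue — inside Ola's mind, not spoken into the scene → meta-diegetic.
(4) the narrator exists outside the story world, addressing only the audience → non-diegetic.
(5) is diegetic: a character's body making contact with the set — an in-world sound.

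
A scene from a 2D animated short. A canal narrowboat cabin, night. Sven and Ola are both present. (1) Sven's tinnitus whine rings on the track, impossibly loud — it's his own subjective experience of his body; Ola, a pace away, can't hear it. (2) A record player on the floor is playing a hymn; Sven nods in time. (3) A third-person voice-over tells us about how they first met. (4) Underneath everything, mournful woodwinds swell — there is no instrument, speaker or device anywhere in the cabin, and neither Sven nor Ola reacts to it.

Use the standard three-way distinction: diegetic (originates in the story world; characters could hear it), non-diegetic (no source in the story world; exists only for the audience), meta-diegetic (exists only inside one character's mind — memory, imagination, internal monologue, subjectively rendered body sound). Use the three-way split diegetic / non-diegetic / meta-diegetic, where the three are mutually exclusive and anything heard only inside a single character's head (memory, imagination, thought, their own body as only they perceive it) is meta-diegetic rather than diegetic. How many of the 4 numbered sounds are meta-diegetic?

1

(1) is meta-diegetic: a subjective body sound — Sven's private perception, inaudible to Ola.
(2) source music from a record player, which exists in the story world → diegetic.
Sound (3): external voice-over — not a character, not heard by anyone in the scene, so non-diegetic.
(4) score with no on-screen or off-screen source; it exists for the audience alone → non-diegetic.
Meta-diegetic: (1) — that's 1.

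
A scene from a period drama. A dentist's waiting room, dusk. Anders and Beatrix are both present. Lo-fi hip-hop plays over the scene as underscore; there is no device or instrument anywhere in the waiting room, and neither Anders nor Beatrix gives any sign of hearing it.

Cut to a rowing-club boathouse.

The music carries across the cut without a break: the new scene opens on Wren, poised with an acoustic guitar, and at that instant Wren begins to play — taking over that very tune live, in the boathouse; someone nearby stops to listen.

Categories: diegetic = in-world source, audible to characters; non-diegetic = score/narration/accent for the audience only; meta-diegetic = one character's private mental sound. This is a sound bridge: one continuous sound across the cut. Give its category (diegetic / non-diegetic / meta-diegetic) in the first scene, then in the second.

Scene one: there's no in-world source anywhere and no character hears it — underscore for the audience only → non-diegetic.
Scene two: from the moment Wren starts playing, the tune is being performed on an acoustic guitar inside the story world and another character hears it → diegetic.

non-diegetic, diegetic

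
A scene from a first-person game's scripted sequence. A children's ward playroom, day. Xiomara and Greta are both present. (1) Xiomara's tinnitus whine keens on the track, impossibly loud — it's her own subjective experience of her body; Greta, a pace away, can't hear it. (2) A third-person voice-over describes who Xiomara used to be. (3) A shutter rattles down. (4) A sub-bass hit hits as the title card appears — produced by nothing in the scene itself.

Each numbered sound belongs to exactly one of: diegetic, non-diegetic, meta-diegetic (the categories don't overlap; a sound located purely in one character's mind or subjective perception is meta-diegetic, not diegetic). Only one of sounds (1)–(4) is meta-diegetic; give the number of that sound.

1

(1) it's Xiomara's internal bodily sensation rendered as sound; only Xiomara 'hears' it → meta-diegetic.
(2) is non-diegetic: the narrator exists outside the story world, addressing only the audience.
Sound (3): an in-world source (a shutter); characters could hear it, so diegetic.
(4) is non-diegetic: an editorial stinger — it belongs to the cut, not the story world.
Only (1) is meta-diegetic.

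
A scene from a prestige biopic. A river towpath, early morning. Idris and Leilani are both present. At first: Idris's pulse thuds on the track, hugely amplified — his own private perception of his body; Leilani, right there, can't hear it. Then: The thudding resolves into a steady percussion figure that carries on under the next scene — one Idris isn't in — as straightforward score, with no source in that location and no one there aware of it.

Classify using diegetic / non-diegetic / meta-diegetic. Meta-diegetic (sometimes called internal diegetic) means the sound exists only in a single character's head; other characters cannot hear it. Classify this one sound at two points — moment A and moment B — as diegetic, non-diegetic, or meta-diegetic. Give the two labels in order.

Moment A: it's Idris's subjective body sound, inaudible to Leilani → meta-diegetic.
Moment B: detached from Idris and playing as sourceless score over a scene he isn't in — for the audience only → non-diegetic.

meta-diegetic, non-diegetic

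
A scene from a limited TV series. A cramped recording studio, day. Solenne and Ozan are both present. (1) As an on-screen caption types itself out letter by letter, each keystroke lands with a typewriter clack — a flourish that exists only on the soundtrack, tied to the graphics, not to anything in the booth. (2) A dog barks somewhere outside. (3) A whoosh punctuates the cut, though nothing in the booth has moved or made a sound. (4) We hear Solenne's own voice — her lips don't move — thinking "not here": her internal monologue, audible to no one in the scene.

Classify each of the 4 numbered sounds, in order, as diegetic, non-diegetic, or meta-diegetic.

(1) is non-diegetic: it accompanies on-screen graphics, not anything inside the story world.
(2) a dog is a real object/event in the scene's world → diegetic.
(3) nothing in the scene produces it; it's an accent added for the audience → non-diegetic.
(4) Solenne's thought-voice: a private mental sound no other character can hear → meta-diegetic.

non-diegetic, diegetic, non-diegetic, meta-diegetic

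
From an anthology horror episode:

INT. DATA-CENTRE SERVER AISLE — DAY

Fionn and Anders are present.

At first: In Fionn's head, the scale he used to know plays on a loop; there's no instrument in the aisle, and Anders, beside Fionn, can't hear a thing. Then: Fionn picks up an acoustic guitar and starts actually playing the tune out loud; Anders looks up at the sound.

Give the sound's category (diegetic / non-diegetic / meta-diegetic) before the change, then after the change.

Before the change: the tune exists only as Fionn's private memory; Anders can't hear it → meta-diegetic.
After the change: Fionn is now producing it live on an acoustic guitar, in the room, and Anders hears it → diegetic.

meta-diegetic, diegetic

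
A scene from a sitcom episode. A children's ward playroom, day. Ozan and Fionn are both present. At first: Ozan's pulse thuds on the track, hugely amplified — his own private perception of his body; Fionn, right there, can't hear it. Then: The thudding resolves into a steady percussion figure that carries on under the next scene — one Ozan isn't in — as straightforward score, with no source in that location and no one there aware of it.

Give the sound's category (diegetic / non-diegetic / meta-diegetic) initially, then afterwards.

Initially: it's Ozan's subjective body sound, inaudible to Fionn → meta-diegetic.
Afterwards: detached from Ozan and playing as sourceless score over a scene he isn't in — for the audience only → non-diegetic.

meta-diegetic, non-diegetic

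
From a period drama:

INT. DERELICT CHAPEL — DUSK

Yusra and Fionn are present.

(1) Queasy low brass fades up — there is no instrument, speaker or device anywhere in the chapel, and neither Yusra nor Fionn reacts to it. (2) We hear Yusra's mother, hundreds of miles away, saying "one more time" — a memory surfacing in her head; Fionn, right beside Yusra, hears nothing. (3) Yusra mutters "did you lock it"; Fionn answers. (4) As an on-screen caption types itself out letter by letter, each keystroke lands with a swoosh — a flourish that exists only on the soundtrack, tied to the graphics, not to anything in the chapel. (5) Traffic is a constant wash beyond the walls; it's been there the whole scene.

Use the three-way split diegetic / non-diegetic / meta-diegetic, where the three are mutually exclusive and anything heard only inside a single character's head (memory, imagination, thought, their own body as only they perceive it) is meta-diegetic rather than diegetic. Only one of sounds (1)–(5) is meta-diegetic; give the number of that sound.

2

(1) is non-diegetic: nothing in the chapel produces it and the characters don't hear it — pure soundtrack.
(2) is meta-diegetic: it's Yusra's recollection rendered as sound; the other character can't hear it.
(3) spoken by a character present in the story world → diegetic.
(4) the caption isn't part of the story world, so neither is the sound tied to it → non-diegetic.
Sound (5): ambient/room sound belonging to the story's physical space, so diegetic.
Only (2) is meta-diegetic.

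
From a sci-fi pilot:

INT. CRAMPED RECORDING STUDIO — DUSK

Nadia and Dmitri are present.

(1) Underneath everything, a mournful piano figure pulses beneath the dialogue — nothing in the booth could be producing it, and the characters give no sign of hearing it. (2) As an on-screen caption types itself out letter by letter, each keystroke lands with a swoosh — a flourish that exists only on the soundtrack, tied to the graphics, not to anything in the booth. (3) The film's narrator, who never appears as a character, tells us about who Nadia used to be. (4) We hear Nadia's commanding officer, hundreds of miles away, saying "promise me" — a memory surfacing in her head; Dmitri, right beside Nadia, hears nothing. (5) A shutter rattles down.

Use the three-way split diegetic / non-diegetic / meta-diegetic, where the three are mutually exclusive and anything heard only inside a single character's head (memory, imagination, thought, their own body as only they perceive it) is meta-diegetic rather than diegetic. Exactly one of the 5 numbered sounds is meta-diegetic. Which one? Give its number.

4

(1) is non-diegetic: score with no on-screen or off-screen source; it exists for the audience alone.
(2) the caption isn't part of the story world, so neither is the sound tied to it → non-diegetic.
(3) commentary laid over the scene from outside the fiction → non-diegetic.
(4) it's Nadia's recollection rendered as sound; the other character can't hear it → meta-diegetic.
Sound (5): the sound comes from a shutter physically present in the location, so diegetic.
Only (4) is meta-diegetic.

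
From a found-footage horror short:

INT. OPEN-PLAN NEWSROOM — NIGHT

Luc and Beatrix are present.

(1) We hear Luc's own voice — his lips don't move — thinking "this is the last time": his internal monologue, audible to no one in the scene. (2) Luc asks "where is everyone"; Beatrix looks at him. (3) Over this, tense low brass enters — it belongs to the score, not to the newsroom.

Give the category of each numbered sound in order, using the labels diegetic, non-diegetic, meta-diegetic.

(1) is meta-diegetic: it's Luc's unspoken thought, heard only by the audience via his subjectivity.
(2) is diegetic: Luc is a character speaking aloud in the scene.
(3) it has no source in the story world and no character can hear it — it's underscore → non-diegetic.

meta-diegetic, diegetic, non-diegetic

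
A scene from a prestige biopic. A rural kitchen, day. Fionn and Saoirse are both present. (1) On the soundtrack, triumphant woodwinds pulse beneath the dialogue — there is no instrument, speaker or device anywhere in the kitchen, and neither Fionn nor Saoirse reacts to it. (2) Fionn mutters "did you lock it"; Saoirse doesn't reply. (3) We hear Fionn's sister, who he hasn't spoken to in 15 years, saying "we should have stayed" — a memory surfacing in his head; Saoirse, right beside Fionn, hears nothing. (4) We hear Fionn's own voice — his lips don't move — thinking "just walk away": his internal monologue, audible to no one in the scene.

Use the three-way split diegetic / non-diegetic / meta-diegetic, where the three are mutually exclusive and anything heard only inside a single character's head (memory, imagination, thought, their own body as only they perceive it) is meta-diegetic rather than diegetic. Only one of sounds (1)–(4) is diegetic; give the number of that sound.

(1) nothing in the kitchen produces it and the characters don't hear it — pure soundtrack → non-diegetic.
(2) is diegetic: spoken by a character present in the story world.
Sound (3): it's Fionn's recollection rendered as sound; the other character can't hear it, so meta-diegetic.
Sound (4): internal monologue — inside Fionn's mind, not spoken into the scene, so meta-diegetic.
Only (2) is diegetic.

2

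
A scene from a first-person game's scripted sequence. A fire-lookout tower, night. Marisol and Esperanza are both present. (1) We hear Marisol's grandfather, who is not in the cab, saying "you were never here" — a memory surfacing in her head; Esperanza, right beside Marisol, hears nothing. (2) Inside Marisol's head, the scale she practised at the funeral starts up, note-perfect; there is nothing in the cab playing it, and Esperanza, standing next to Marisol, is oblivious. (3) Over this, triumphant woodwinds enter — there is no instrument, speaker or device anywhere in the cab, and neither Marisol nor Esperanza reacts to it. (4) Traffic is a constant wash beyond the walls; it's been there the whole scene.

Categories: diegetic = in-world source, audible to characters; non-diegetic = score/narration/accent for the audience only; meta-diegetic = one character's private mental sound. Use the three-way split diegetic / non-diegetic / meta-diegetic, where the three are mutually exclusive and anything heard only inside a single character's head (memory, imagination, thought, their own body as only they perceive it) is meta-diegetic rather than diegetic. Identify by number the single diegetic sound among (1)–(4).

Sound (1): it's Marisol's recollection rendered as sound; the other character can't hear it, so meta-diegetic.
Sound (2): remembered music, private to Marisol — Esperanza is oblivious because it isn't in the room, so meta-diegetic.
(3) it has no source in the story world and no character can hear it — it's underscore → non-diegetic.
Sound (4): ambient/room sound belonging to the story's physical space, so diegetic.
Only (4) is diegetic.

4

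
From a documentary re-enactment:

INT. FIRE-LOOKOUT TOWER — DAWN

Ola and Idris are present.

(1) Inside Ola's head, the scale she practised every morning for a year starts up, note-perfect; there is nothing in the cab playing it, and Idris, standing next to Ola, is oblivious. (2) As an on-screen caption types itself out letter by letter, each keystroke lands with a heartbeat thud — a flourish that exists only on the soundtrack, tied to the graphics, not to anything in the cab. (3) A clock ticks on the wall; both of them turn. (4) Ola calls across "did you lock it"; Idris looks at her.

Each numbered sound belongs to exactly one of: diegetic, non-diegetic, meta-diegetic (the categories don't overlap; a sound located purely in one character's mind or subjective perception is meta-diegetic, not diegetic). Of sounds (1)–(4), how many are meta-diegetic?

1

Sound (1): it lives in Ola's subjectivity, not in the cab, so meta-diegetic.
(2) is non-diegetic: the caption isn't part of the story world, so neither is the sound tied to it.
Sound (3): a clock is a real object/event in the scene's world, so diegetic.
(4) is diegetic: on-screen dialogue — Ola speaks and Idris is there to hear.
Meta-diegetic: (1) — that's 1.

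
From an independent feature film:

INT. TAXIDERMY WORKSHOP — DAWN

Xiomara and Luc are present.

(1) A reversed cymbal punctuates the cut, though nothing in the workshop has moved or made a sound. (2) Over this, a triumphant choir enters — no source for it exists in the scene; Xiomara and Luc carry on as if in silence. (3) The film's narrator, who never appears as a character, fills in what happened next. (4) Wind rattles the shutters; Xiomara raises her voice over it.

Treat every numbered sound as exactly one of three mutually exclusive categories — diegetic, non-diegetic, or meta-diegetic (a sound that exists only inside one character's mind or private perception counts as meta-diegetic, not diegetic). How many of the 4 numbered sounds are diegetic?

Sound (1): nothing in the scene produces it; it's an accent added for the audience, so non-diegetic.
Sound (2): it has no source in the story world and no character can hear it — it's underscore, so non-diegetic.
(3) is non-diegetic: commentary laid over the scene from outside the fiction.
Sound (4): ambient/room sound belonging to the story's physical space, so diegetic.
Diegetic: (4) — that's 1.

1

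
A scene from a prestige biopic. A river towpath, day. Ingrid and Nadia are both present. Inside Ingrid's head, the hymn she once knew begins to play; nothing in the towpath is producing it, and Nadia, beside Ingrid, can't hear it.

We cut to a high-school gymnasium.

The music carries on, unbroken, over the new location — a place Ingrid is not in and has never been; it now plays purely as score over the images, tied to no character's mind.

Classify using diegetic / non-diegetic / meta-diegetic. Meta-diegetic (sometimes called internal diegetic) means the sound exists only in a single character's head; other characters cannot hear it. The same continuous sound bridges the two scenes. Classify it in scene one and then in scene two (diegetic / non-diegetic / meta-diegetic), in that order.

Scene one: the music exists only inside Ingrid's mind; Nadia can't hear it → meta-diegetic.
Scene two: it's detached from Ingrid entirely and plays over unrelated images with no in-world source — conventional underscore → non-diegetic.

meta-diegetic, non-diegetic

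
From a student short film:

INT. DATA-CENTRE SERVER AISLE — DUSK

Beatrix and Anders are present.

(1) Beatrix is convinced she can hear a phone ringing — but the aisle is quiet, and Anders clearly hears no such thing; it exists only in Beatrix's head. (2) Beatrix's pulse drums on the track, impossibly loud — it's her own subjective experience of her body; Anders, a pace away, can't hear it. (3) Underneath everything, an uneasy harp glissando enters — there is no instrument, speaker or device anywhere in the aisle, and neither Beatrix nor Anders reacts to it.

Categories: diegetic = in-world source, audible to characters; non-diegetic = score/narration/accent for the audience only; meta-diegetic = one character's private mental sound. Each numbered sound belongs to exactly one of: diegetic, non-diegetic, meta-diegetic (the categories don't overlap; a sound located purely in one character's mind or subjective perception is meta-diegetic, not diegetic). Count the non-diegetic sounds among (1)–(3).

(1) subjective to Beatrix: the aisle is silent and Anders hears nothing → meta-diegetic.
Sound (2): it's Beatrix's internal bodily sensation rendered as sound; only Beatrix 'hears' it, so meta-diegetic.
(3) is non-diegetic: it has no source in the story world and no character can hear it — it's underscore.
So 1 of the 3 is non-diegetic: (3).

1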